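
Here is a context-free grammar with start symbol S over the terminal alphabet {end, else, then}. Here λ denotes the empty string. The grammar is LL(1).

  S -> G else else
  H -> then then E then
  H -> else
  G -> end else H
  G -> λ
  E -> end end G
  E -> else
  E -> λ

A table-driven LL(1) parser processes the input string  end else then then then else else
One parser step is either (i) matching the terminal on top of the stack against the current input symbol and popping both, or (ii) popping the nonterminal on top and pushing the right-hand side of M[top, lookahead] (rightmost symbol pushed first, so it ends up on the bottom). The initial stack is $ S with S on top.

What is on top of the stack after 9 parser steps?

step 1: stack=$ S  input=end else then then then else else $  — expand S -> G else else
step 2: stack=$ else else G  input=end else then then then else else $  — expand G -> end else H
step 3: stack=$ else else H else end  input=end else then then then else else $  — match end
step 4: stack=$ else else H else  input=else then then then else else $  — match else
step 5: stack=$ else else H  input=then then then else else $  — expand H -> then then E then
step 6: stack=$ else else then E then then  input=then then then else else $  — match then
step 7: stack=$ else else then E then  input=then then else else $  — match then
step 8: stack=$ else else then E  input=then else else $  — expand E -> λ
step 9: stack=$ else else then  input=then else else $  — match then
Stack after step 9: $ else else (top = else).

else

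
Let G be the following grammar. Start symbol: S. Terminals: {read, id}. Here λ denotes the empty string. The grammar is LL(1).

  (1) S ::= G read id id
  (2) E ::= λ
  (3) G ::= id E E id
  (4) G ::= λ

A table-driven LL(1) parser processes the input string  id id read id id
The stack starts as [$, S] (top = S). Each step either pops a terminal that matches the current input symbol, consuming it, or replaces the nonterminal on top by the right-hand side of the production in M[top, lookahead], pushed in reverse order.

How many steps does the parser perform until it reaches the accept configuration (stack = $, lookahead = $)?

     Stack                   Input               Action
  1  $ S                     id id read id id $  expand S ::= G read id id
  2  $ id id read G          id id read id id $  expand G ::= id E E id
  3  $ id id read id E E id  id id read id id $  match id
  4  $ id id read id E E     id read id id $     expand E ::= λ
  5  $ id id read id E       id read id id $     expand E ::= λ
  6  $ id id read id         id read id id $     match id
  7  $ id id read            read id id $        match read
  8  $ id id                 id id $             match id
  9  $ id                    id $                match id
Accept reached after 9 steps.

9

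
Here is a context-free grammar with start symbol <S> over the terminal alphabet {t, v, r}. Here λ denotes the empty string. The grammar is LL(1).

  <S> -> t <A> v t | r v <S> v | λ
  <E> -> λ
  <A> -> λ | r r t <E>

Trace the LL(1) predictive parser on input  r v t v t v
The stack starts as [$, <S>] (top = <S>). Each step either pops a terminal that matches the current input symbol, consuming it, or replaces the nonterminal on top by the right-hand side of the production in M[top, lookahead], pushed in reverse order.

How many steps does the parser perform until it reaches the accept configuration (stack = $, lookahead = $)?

     Stack          Input          Action
  1  $ <S>          r v t v t v $  expand <S> -> r v <S> v
  2  $ v <S> v r    r v t v t v $  match r
  3  $ v <S> v      v t v t v $    match v
  4  $ v <S>        t v t v $      expand <S> -> t <A> v t
  5  $ v t v <A> t  t v t v $      match t
  6  $ v t v <A>    v t v $        expand <A> -> λ
  7  $ v t v        v t v $        match v
  8  $ v t          t v $          match t
  9  $ v            v $            match v
Accept reached after 9 steps.

9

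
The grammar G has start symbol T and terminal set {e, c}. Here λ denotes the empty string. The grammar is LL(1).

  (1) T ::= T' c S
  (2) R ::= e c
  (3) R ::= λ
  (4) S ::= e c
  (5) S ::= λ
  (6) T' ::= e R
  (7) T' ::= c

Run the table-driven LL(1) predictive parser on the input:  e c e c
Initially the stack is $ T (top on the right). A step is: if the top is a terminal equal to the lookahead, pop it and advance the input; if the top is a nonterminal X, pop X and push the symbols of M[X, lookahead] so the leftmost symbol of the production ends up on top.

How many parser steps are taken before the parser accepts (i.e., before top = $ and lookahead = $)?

     Stack      Input      Action
  1  $ T        e c e c $  expand T ::= T' c S
  2  $ S c T'   e c e c $  expand T' ::= e R
  3  $ S c R e  e c e c $  match e
  4  $ S c R    c e c $    expand R ::= λ
  5  $ S c      c e c $    match c
  6  $ S        e c $      expand S ::= e c
  7  $ c e      e c $      match e
  8  $ c        c $        match c
Accept reached after 8 steps.

8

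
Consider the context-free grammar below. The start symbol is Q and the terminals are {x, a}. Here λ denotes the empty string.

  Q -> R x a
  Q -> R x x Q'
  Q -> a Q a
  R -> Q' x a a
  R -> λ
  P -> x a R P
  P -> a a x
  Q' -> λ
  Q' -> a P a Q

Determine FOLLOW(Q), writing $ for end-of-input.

FIRST(P): from P->x a R P we get {x}; from P->a a x we get {a}. So FIRST(P) = {a, x}.
FIRST(Q'): from Q'->λ we get {λ}; from Q'->a P a Q we get {a}. So FIRST(Q') = {λ, a}.
FIRST(R): from R->Q' x a a we get {a, x}; from R->λ we get {λ}. So FIRST(R) = {λ, a, x}.
FIRST(Q): from Q->R x a we get {a, x}; from Q->R x x Q' we get {a, x}; from Q->a Q a we get {a}. So FIRST(Q) = {a, x}.
FOLLOW(Q) includes $ since Q is the start symbol.
FOLLOW(R): in Q->R x a, R is followed by x a with FIRST {x}; in Q->R x x Q', R is followed by x x Q' with FIRST {x}; in P->x a R P, R is followed by P with FIRST {a, x}. Thus FOLLOW(R) = {a, x}.
FOLLOW(P): in P->x a R P, the suffix after P is empty (adds nothing new); in Q'->a P a Q, P is followed by a Q with FIRST {a}. Thus FOLLOW(P) = {a}.
FOLLOW(Q): in Q->a Q a, Q is followed by a with FIRST {a}; in Q'->a P a Q, the suffix after Q is empty, so FOLLOW(Q) ⊇ FOLLOW(Q') = {$, a, x}. Thus FOLLOW(Q) = {$, a, x}.
FOLLOW(Q'): in Q->R x x Q', the suffix after Q' is empty, so FOLLOW(Q') ⊇ FOLLOW(Q) = {$, a, x}; in R->Q' x a a, Q' is followed by x a a with FIRST {x}. Thus FOLLOW(Q') = {$, a, x}.

{$, a, x}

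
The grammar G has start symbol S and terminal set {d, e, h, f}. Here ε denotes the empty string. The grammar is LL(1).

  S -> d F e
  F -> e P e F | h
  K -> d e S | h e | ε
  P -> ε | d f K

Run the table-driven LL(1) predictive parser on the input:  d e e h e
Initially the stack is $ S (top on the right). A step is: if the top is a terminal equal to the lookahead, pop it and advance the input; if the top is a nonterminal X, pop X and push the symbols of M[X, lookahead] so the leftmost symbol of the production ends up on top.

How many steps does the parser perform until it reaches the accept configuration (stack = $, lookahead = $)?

9

     Stack        Input        Action
  1  $ S          d e e h e $  expand S -> d F e
  2  $ e F d      d e e h e $  match d
  3  $ e F        e e h e $    expand F -> e P e F
  4  $ e F e P e  e e h e $    match e
  5  $ e F e P    e h e $      expand P -> ε
  6  $ e F e      e h e $      match e
  7  $ e F        h e $        expand F -> h
  8  $ e h        h e $        match h
  9  $ e          e $          match e
Accept reached after 9 steps.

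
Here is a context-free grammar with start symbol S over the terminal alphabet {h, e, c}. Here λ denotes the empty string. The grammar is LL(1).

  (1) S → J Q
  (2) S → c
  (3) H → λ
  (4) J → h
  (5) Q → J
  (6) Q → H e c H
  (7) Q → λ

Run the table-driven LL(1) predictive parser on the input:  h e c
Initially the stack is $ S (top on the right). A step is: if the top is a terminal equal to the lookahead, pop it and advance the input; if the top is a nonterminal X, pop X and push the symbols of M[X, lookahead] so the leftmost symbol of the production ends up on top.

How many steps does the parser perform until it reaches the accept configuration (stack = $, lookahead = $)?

step 1: stack=$ S  input=h e c $  — expand S → J Q
step 2: stack=$ Q J  input=h e c $  — expand J → h
step 3: stack=$ Q h  input=h e c $  — match h
step 4: stack=$ Q  input=e c $  — expand Q → H e c H
step 5: stack=$ H c e H  input=e c $  — expand H → λ
step 6: stack=$ H c e  input=e c $  — match e
step 7: stack=$ H c  input=c $  — match c
step 8: stack=$ H  input=$  — expand H → λ
Accept reached after 8 steps.

8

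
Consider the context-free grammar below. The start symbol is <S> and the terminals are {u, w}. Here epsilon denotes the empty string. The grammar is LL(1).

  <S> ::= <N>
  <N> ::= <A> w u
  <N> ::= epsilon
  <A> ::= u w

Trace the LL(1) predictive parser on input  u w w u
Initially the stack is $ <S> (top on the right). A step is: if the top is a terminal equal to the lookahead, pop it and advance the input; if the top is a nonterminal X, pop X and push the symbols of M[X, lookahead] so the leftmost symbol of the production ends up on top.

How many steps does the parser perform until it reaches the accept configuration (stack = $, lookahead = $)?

     Stack      Input      Action
  1  $ <S>      u w w u $  expand <S> ::= <N>
  2  $ <N>      u w w u $  expand <N> ::= <A> w u
  3  $ u w <A>  u w w u $  expand <A> ::= u w
  4  $ u w w u  u w w u $  match u
  5  $ u w w    w w u $    match w
  6  $ u w      w u $      match w
  7  $ u        u $        match u
Accept reached after 7 steps.

7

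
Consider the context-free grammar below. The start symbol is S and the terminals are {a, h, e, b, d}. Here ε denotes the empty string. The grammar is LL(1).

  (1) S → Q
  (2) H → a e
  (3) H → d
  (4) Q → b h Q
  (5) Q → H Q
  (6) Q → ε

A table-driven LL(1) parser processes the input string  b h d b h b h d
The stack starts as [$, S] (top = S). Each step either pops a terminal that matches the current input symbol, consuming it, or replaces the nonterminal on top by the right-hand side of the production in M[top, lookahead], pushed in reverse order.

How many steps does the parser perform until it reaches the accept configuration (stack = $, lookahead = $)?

step 1: stack=$ S  input=b h d b h b h d $  — expand S → Q
step 2: stack=$ Q  input=b h d b h b h d $  — expand Q → b h Q
step 3: stack=$ Q h b  input=b h d b h b h d $  — match b
step 4: stack=$ Q h  input=h d b h b h d $  — match h
step 5: stack=$ Q  input=d b h b h d $  — expand Q → H Q
step 6: stack=$ Q H  input=d b h b h d $  — expand H → d
step 7: stack=$ Q d  input=d b h b h d $  — match d
step 8: stack=$ Q  input=b h b h d $  — expand Q → b h Q
step 9: stack=$ Q h b  input=b h b h d $  — match b
step 10: stack=$ Q h  input=h b h d $  — match h
step 11: stack=$ Q  input=b h d $  — expand Q → b h Q
step 12: stack=$ Q h b  input=b h d $  — match b
step 13: stack=$ Q h  input=h d $  — match h
step 14: stack=$ Q  input=d $  — expand Q → H Q
step 15: stack=$ Q H  input=d $  — expand H → d
step 16: stack=$ Q d  input=d $  — match d
step 17: stack=$ Q  input=$  — expand Q → ε
Accept reached after 17 steps.

17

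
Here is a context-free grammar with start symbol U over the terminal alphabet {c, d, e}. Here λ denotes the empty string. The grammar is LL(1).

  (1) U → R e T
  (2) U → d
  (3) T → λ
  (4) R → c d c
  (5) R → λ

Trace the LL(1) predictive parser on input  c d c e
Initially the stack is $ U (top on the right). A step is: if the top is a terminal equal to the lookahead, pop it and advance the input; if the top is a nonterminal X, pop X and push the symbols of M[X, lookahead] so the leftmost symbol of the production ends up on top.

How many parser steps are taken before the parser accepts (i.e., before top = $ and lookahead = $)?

7

step 1: stack=$ U  input=c d c e $  — expand U → R e T
step 2: stack=$ T e R  input=c d c e $  — expand R → c d c
step 3: stack=$ T e c d c  input=c d c e $  — match c
step 4: stack=$ T e c d  input=d c e $  — match d
step 5: stack=$ T e c  input=c e $  — match c
step 6: stack=$ T e  input=e $  — match e
step 7: stack=$ T  input=$  — expand T → λ
Accept reached after 7 steps.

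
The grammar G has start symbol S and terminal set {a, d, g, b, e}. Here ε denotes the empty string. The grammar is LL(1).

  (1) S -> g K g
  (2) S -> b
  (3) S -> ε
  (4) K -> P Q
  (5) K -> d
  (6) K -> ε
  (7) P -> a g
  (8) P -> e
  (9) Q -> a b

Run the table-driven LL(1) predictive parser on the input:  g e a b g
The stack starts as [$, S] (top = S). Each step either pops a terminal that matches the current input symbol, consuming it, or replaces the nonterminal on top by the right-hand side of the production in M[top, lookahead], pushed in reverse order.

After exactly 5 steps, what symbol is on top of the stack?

Q

     Stack    Input        Action
  1  $ S      g e a b g $  expand S -> g K g
  2  $ g K g  g e a b g $  match g
  3  $ g K    e a b g $    expand K -> P Q
  4  $ g Q P  e a b g $    expand P -> e
  5  $ g Q e  e a b g $    match e
Stack after step 5: $ g Q (top = Q).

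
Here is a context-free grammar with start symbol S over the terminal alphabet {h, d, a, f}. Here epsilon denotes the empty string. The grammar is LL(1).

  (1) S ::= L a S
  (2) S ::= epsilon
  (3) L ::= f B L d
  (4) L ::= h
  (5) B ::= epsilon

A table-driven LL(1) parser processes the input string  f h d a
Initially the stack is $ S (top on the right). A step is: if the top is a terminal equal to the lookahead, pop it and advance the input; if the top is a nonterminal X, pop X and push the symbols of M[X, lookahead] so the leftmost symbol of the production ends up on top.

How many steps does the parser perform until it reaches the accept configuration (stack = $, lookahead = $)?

9

     Stack          Input      Action
  1  $ S            f h d a $  expand S ::= L a S
  2  $ S a L        f h d a $  expand L ::= f B L d
  3  $ S a d L B f  f h d a $  match f
  4  $ S a d L B    h d a $    expand B ::= epsilon
  5  $ S a d L      h d a $    expand L ::= h
  6  $ S a d h      h d a $    match h
  7  $ S a d        d a $      match d
  8  $ S a          a $        match a
  9  $ S            $          expand S ::= epsilon
Accept reached after 9 steps.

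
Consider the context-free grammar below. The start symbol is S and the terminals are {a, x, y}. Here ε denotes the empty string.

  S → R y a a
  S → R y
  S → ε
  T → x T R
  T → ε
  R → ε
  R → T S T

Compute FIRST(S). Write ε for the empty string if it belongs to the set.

{ε, x, y}

FIRST(T) = {ε, x}
FIRST(S) = {ε, x, y}  (via R y a a, R y)
FIRST(R) = {ε, x, y}  (via T S T)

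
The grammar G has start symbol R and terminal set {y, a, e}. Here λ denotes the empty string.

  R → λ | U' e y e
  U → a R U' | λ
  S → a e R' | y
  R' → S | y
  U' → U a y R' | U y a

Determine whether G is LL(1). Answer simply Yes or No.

FIRST(R) = {λ, a, y}
FIRST(U) = {λ, a}
FIRST(S) = {a, y}
FIRST(R') = {a, y}
FIRST(U') = {a, y}
FOLLOW(R) = {$, a, y}
FOLLOW(U) = {a, y}
FOLLOW(S) = {a, e, y}
FOLLOW(R') = {a, e, y}
FOLLOW(U') = {a, e, y}
Cell M[R, a] receives both R → λ and R → U' e y e — the grammar is not LL(1).

No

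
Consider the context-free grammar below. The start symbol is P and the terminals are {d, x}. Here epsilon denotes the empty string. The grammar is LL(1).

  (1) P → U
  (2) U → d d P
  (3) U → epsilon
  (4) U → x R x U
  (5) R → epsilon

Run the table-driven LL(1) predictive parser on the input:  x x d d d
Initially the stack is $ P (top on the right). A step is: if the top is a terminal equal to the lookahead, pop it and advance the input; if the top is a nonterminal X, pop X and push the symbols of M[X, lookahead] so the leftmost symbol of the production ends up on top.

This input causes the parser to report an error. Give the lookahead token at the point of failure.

      Stack      Input        Action
   1  $ P        x x d d d $  expand P → U
   2  $ U        x x d d d $  expand U → x R x U
   3  $ U x R x  x x d d d $  match x
   4  $ U x R    x d d d $    expand R → epsilon
   5  $ U x      x d d d $    match x
   6  $ U        d d d $      expand U → d d P
   7  $ P d d    d d d $      match d
   8  $ P d      d d $        match d
   9  $ P        d $          expand P → U
  10  $ U        d $          expand U → d d P
  11  $ P d d    d $          match d
  12  $ P d      $            error: top is terminal d but lookahead is $

$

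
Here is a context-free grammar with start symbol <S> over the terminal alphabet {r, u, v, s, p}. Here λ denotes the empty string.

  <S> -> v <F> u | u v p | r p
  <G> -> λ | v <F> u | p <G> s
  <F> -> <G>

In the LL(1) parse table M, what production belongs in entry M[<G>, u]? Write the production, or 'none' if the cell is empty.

FIRST(<S>): from <S>->v <F> u we get {v}; from <S>->u v p we get {u}; from <S>->r p we get {r}. So FIRST(<S>) = {r, u, v}.
FIRST(<G>): from <G>->λ we get {λ}; from <G>->v <F> u we get {v}; from <G>->p <G> s we get {p}. So FIRST(<G>) = {λ, p, v}.
FIRST(<F>): from <F>-><G> we get {λ, p, v}. So FIRST(<F>) = {λ, p, v}.
FOLLOW(<S>) includes $ since <S> is the start symbol.
FOLLOW(<F>): in <S>->v <F> u, <F> is followed by u with FIRST {u}; in <G>->v <F> u, <F> is followed by u with FIRST {u}. Thus FOLLOW(<F>) = {u}.
FOLLOW(<G>): in <G>->p <G> s, <G> is followed by s with FIRST {s}; in <F>-><G>, the suffix after <G> is empty, so FOLLOW(<G>) ⊇ FOLLOW(<F>) = {u}. Thus FOLLOW(<G>) = {s, u}.
For <G> -> λ: FIRST(λ) = {λ}, so it goes in M[<G>, t] for t ∈ {}; since λ ∈ FIRST, also for every t ∈ FOLLOW(<G>) = {s, u}.
For <G> -> v <F> u: FIRST(v <F> u) = {v}, so it goes in M[<G>, t] for t ∈ {v}.
For <G> -> p <G> s: FIRST(p <G> s) = {p}, so it goes in M[<G>, t] for t ∈ {p}.

<G> -> λ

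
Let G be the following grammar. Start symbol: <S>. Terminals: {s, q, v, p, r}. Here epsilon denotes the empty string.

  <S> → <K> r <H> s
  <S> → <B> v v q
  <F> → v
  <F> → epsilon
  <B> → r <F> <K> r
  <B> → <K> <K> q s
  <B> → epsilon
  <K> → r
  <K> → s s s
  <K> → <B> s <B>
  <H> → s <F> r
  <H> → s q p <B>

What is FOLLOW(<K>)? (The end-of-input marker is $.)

{q, r, s}

FIRST(<F>): from <F>→v we get {v}; from <F>→epsilon we get {epsilon}. So FIRST(<F>) = {epsilon, v}.
FIRST(<H>): from <H>→s <F> r we get {s}; from <H>→s q p <B> we get {s}. So FIRST(<H>) = {s}.
FIRST(<S>): from <S>→<K> r <H> s we get {r, s}; from <S>→<B> v v q we get {r, s, v}. So FIRST(<S>) = {r, s, v}.
FIRST(<B>): from <B>→r <F> <K> r we get {r}; from <B>→<K> <K> q s we get {r, s}; from <B>→epsilon we get {epsilon}. So FIRST(<B>) = {epsilon, r, s}.
FIRST(<K>): from <K>→r we get {r}; from <K>→s s s we get {s}; from <K>→<B> s <B> we get {r, s}. So FIRST(<K>) = {r, s}.
FOLLOW(<S>) includes $ since <S> is the start symbol.
FOLLOW(<S>): <S> appears on no right-hand side. Thus FOLLOW(<S>) = {$}.
FOLLOW(<F>): in <B>→r <F> <K> r, <F> is followed by <K> r with FIRST {r, s}; in <H>→s <F> r, <F> is followed by r with FIRST {r}. Thus FOLLOW(<F>) = {r, s}.
FOLLOW(<K>): in <S>→<K> r <H> s, <K> is followed by r <H> s with FIRST {r}; in <B>→r <F> <K> r, <K> is followed by r with FIRST {r}; in <B>→<K> <K> q s (occurrence 1), <K> is followed by <K> q s with FIRST {r, s}; in <B>→<K> <K> q s (occurrence 2), <K> is followed by q s with FIRST {q}. Thus FOLLOW(<K>) = {q, r, s}.
FOLLOW(<H>): in <S>→<K> r <H> s, <H> is followed by s with FIRST {s}. Thus FOLLOW(<H>) = {s}.
FOLLOW(<B>): in <S>→<B> v v q, <B> is followed by v v q with FIRST {v}; in <K>→<B> s <B> (occurrence 1), <B> is followed by s <B> with FIRST {s}; in <K>→<B> s <B> (occurrence 2), the suffix after <B> is empty, so FOLLOW(<B>) ⊇ FOLLOW(<K>) = {q, r, s}; in <H>→s q p <B>, the suffix after <B> is empty, so FOLLOW(<B>) ⊇ FOLLOW(<H>) = {s}. Thus FOLLOW(<B>) = {q, r, s, v}.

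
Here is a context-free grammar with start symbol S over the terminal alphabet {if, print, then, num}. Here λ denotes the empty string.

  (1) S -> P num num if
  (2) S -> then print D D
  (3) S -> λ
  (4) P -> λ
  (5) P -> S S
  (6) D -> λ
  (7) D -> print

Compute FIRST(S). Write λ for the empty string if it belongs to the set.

{λ, num, then}

FIRST(D) = {λ, print}
FIRST(S) = {λ, num, then}  (via P num num if)
FIRST(P) = {λ, num, then}  (via S S)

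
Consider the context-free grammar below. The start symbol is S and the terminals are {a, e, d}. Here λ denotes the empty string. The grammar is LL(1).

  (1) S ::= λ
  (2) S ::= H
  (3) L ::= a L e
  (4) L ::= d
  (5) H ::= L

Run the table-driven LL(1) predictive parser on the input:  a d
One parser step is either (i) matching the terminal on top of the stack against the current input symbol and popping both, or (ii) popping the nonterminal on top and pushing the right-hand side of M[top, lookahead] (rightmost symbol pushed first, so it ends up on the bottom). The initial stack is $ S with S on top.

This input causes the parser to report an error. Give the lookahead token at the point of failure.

$

     Stack    Input  Action
  1  $ S      a d $  expand S ::= H
  2  $ H      a d $  expand H ::= L
  3  $ L      a d $  expand L ::= a L e
  4  $ e L a  a d $  match a
  5  $ e L    d $    expand L ::= d
  6  $ e d    d $    match d
  7  $ e      $      error: top is terminal e but lookahead is $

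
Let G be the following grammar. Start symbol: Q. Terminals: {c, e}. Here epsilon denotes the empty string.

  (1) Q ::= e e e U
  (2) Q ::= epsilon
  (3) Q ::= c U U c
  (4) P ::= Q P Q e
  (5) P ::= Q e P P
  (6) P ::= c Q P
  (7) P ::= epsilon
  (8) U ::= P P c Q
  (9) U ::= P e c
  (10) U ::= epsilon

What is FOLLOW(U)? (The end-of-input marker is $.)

{$, c, e}

FIRST(Q) = {epsilon, c, e}
FIRST(P) = {epsilon, c, e}  (via Q P Q e, Q e P P)
FIRST(U) = {epsilon, c, e}  (via P P c Q, P e c)
FOLLOW(Q) includes $ since Q is the start symbol.
FOLLOW(P): in P::=Q P Q e, P is followed by Q e with FIRST {c, e}; in P::=Q e P P (occurrence 1), P is followed by P with FIRST {epsilon, c, e}; in P::=Q e P P (occurrence 1), the suffix after P is nullable (adds nothing new); in P::=Q e P P (occurrence 2), the suffix after P is empty (adds nothing new); in P::=c Q P, the suffix after P is empty (adds nothing new); in U::=P P c Q (occurrence 1), P is followed by P c Q with FIRST {c, e}; in U::=P P c Q (occurrence 2), P is followed by c Q with FIRST {c}; in U::=P e c, P is followed by e c with FIRST {e}. Thus FOLLOW(P) = {c, e}.
FOLLOW(Q): in P::=Q P Q e (occurrence 1), Q is followed by P Q e with FIRST {c, e}; in P::=Q P Q e (occurrence 2), Q is followed by e with FIRST {e}; in P::=Q e P P, Q is followed by e P P with FIRST {e}; in P::=c Q P, Q is followed by P with FIRST {epsilon, c, e}; in P::=c Q P, the suffix after Q is nullable, so FOLLOW(Q) ⊇ FOLLOW(P) = {c, e}; in U::=P P c Q, the suffix after Q is empty, so FOLLOW(Q) ⊇ FOLLOW(U) = {$, c, e}. Thus FOLLOW(Q) = {$, c, e}.
FOLLOW(U): in Q::=e e e U, the suffix after U is empty, so FOLLOW(U) ⊇ FOLLOW(Q) = {$, c, e}; in Q::=c U U c (occurrence 1), U is followed by U c with FIRST {c, e}; in Q::=c U U c (occurrence 2), U is followed by c with FIRST {c}. Thus FOLLOW(U) = {$, c, e}.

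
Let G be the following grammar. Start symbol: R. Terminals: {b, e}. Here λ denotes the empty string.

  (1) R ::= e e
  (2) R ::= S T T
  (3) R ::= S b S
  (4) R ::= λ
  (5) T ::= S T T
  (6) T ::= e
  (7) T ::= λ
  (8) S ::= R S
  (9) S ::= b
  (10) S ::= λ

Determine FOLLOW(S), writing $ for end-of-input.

{$, b, e}

FIRST(R): from R::=e e we get {e}; from R::=S T T we get {λ, b, e}; from R::=S b S we get {b, e}; from R::=λ we get {λ}. So FIRST(R) = {λ, b, e}.
FIRST(S): from S::=R S we get {λ, b, e}; from S::=b we get {b}; from S::=λ we get {λ}. So FIRST(S) = {λ, b, e}.
FIRST(T): from T::=S T T we get {λ, b, e}; from T::=e we get {e}; from T::=λ we get {λ}. So FIRST(T) = {λ, b, e}.
FOLLOW(R) includes $ since R is the start symbol.
FOLLOW(R): in S::=R S, R is followed by S with FIRST {λ, b, e}; in S::=R S, the suffix after R is nullable, so FOLLOW(R) ⊇ FOLLOW(S) = {$, b, e}. Thus FOLLOW(R) = {$, b, e}.
FOLLOW(T): in R::=S T T (occurrence 1), T is followed by T with FIRST {λ, b, e}; in R::=S T T (occurrence 1), the suffix after T is nullable, so FOLLOW(T) ⊇ FOLLOW(R) = {$, b, e}; in R::=S T T (occurrence 2), the suffix after T is empty, so FOLLOW(T) ⊇ FOLLOW(R) = {$, b, e}; in T::=S T T (occurrence 1), T is followed by T with FIRST {λ, b, e}; in T::=S T T (occurrence 1), the suffix after T is nullable (adds nothing new); in T::=S T T (occurrence 2), the suffix after T is empty (adds nothing new). Thus FOLLOW(T) = {$, b, e}.
FOLLOW(S): in R::=S T T, S is followed by T T with FIRST {λ, b, e}; in R::=S T T, the suffix after S is nullable, so FOLLOW(S) ⊇ FOLLOW(R) = {$, b, e}; in R::=S b S (occurrence 1), S is followed by b S with FIRST {b}; in R::=S b S (occurrence 2), the suffix after S is empty, so FOLLOW(S) ⊇ FOLLOW(R) = {$, b, e}; in T::=S T T, S is followed by T T with FIRST {λ, b, e}; in T::=S T T, the suffix after S is nullable, so FOLLOW(S) ⊇ FOLLOW(T) = {$, b, e}; in S::=R S, the suffix after S is empty (adds nothing new). Thus FOLLOW(S) = {$, b, e}.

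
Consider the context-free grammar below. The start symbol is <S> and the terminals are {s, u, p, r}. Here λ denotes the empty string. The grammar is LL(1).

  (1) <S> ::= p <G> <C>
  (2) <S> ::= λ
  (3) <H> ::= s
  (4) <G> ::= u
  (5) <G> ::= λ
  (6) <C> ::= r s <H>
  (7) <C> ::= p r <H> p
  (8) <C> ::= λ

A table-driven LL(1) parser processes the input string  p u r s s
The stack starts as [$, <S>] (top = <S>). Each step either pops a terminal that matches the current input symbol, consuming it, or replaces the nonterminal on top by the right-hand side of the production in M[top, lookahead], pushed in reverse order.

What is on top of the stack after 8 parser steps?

s

     Stack        Input        Action
  1  $ <S>        p u r s s $  expand <S> ::= p <G> <C>
  2  $ <C> <G> p  p u r s s $  match p
  3  $ <C> <G>    u r s s $    expand <G> ::= u
  4  $ <C> u      u r s s $    match u
  5  $ <C>        r s s $      expand <C> ::= r s <H>
  6  $ <H> s r    r s s $      match r
  7  $ <H> s      s s $        match s
  8  $ <H>        s $          expand <H> ::= s
Stack after step 8: $ s (top = s).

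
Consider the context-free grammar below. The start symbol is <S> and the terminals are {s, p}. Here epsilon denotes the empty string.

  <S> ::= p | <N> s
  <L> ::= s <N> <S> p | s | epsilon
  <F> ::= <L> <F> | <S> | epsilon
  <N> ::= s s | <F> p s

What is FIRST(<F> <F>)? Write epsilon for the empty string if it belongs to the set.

FIRST(<L>): from <L>::=s <N> <S> p we get {s}; from <L>::=s we get {s}; from <L>::=epsilon we get {epsilon}. So FIRST(<L>) = {epsilon, s}.
FIRST(<S>): from <S>::=p we get {p}; from <S>::=<N> s we get {p, s}. So FIRST(<S>) = {p, s}.
FIRST(<F>): from <F>::=<L> <F> we get {epsilon, p, s}; from <F>::=<S> we get {p, s}; from <F>::=epsilon we get {epsilon}. So FIRST(<F>) = {epsilon, p, s}.
FIRST(<N>): from <N>::=s s we get {s}; from <N>::=<F> p s we get {p, s}. So FIRST(<N>) = {p, s}.
FIRST(<F> <F>): take FIRST of each symbol in turn, carrying on past any symbol whose FIRST contains epsilon; result {epsilon, p, s}.

{epsilon, p, s}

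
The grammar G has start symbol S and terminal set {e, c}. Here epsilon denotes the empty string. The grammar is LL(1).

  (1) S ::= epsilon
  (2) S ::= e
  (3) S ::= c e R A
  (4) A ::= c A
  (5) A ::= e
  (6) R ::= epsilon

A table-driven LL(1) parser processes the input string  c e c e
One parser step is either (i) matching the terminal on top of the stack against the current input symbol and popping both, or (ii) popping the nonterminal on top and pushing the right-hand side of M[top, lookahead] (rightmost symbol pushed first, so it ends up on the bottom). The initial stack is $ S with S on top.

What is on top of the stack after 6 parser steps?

A

step 1: stack=$ S  input=c e c e $  — expand S ::= c e R A
step 2: stack=$ A R e c  input=c e c e $  — match c
step 3: stack=$ A R e  input=e c e $  — match e
step 4: stack=$ A R  input=c e $  — expand R ::= epsilon
step 5: stack=$ A  input=c e $  — expand A ::= c A
step 6: stack=$ A c  input=c e $  — match c
Stack after step 6: $ A (top = A).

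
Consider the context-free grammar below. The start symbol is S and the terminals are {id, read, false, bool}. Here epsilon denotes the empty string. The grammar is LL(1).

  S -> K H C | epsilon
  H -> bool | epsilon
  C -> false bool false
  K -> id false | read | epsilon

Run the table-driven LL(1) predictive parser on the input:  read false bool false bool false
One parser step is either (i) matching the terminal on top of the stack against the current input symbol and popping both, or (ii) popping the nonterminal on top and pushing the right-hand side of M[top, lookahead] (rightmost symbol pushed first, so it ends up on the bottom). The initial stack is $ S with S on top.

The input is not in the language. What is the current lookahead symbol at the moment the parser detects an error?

bool

     Stack               Input                               Action
  1  $ S                 read false bool false bool false $  expand S -> K H C
  2  $ C H K             read false bool false bool false $  expand K -> read
  3  $ C H read          read false bool false bool false $  match read
  4  $ C H               false bool false bool false $       expand H -> epsilon
  5  $ C                 false bool false bool false $       expand C -> false bool false
  6  $ false bool false  false bool false bool false $       match false
  7  $ false bool        bool false bool false $             match bool
  8  $ false             false bool false $                  match false
  9  $                   bool false $                        error: stack empty but input remains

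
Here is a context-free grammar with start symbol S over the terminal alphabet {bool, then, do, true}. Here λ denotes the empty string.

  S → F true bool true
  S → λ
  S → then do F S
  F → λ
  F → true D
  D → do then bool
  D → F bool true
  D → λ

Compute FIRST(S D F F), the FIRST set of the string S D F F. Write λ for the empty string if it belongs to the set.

FIRST(F): from F→λ we get {λ}; from F→true D we get {true}. So FIRST(F) = {λ, true}.
FIRST(S): from S→F true bool true we get {true}; from S→λ we get {λ}; from S→then do F S we get {then}. So FIRST(S) = {λ, then, true}.
FIRST(D): from D→do then bool we get {do}; from D→F bool true we get {bool, true}; from D→λ we get {λ}. So FIRST(D) = {λ, bool, do, true}.
FIRST(S D F F): take FIRST of each symbol in turn, carrying on past any symbol whose FIRST contains λ; result {λ, bool, do, then, true}.

{λ, bool, do, then, true}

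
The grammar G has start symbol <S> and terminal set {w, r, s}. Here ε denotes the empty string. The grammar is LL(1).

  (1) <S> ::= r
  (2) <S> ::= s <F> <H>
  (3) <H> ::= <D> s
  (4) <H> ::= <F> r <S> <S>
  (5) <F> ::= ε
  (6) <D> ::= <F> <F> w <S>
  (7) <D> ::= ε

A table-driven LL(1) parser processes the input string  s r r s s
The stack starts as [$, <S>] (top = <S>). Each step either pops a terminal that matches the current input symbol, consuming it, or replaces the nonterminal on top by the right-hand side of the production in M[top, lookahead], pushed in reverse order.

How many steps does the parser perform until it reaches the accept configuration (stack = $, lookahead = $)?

14

      Stack            Input        Action
   1  $ <S>            s r r s s $  expand <S> ::= s <F> <H>
   2  $ <H> <F> s      s r r s s $  match s
   3  $ <H> <F>        r r s s $    expand <F> ::= ε
   4  $ <H>            r r s s $    expand <H> ::= <F> r <S> <S>
   5  $ <S> <S> r <F>  r r s s $    expand <F> ::= ε
   6  $ <S> <S> r      r r s s $    match r
   7  $ <S> <S>        r s s $      expand <S> ::= r
   8  $ <S> r          r s s $      match r
   9  $ <S>            s s $        expand <S> ::= s <F> <H>
  10  $ <H> <F> s      s s $        match s
  11  $ <H> <F>        s $          expand <F> ::= ε
  12  $ <H>            s $          expand <H> ::= <D> s
  13  $ s <D>          s $          expand <D> ::= ε
  14  $ s              s $          match s
Accept reached after 14 steps.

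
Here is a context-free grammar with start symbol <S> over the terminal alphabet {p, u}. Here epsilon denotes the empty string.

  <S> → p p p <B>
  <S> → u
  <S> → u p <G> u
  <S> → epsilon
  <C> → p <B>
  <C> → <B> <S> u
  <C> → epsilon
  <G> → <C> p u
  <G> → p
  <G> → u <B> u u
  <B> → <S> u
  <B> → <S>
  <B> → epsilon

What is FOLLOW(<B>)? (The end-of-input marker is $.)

FIRST(<S>): from <S>→p p p <B> we get {p}; from <S>→u we get {u}; from <S>→u p <G> u we get {u}; from <S>→epsilon we get {epsilon}. So FIRST(<S>) = {epsilon, p, u}.
FIRST(<B>): from <B>→<S> u we get {p, u}; from <B>→<S> we get {epsilon, p, u}; from <B>→epsilon we get {epsilon}. So FIRST(<B>) = {epsilon, p, u}.
FIRST(<C>): from <C>→p <B> we get {p}; from <C>→<B> <S> u we get {p, u}; from <C>→epsilon we get {epsilon}. So FIRST(<C>) = {epsilon, p, u}.
FIRST(<G>): from <G>→<C> p u we get {p, u}; from <G>→p we get {p}; from <G>→u <B> u u we get {u}. So FIRST(<G>) = {p, u}.
FOLLOW(<S>) includes $ since <S> is the start symbol.
FOLLOW(<C>): in <G>→<C> p u, <C> is followed by p u with FIRST {p}. Thus FOLLOW(<C>) = {p}.
FOLLOW(<G>): in <S>→u p <G> u, <G> is followed by u with FIRST {u}. Thus FOLLOW(<G>) = {u}.
FOLLOW(<S>): in <C>→<B> <S> u, <S> is followed by u with FIRST {u}; in <B>→<S> u, <S> is followed by u with FIRST {u}; in <B>→<S>, the suffix after <S> is empty, so FOLLOW(<S>) ⊇ FOLLOW(<B>) = {$, p, u}. Thus FOLLOW(<S>) = {$, p, u}.
FOLLOW(<B>): in <S>→p p p <B>, the suffix after <B> is empty, so FOLLOW(<B>) ⊇ FOLLOW(<S>) = {$, p, u}; in <C>→p <B>, the suffix after <B> is empty, so FOLLOW(<B>) ⊇ FOLLOW(<C>) = {p}; in <C>→<B> <S> u, <B> is followed by <S> u with FIRST {p, u}; in <G>→u <B> u u, <B> is followed by u u with FIRST {u}. Thus FOLLOW(<B>) = {$, p, u}.

{$, p, u}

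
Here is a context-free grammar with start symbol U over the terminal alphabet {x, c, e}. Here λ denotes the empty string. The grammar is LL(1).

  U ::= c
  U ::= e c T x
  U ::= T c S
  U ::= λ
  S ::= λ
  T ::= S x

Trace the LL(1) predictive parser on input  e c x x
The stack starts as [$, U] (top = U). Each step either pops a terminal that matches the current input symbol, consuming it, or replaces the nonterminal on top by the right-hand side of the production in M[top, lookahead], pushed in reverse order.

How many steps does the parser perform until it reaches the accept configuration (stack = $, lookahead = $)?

step 1: stack=$ U  input=e c x x $  — expand U ::= e c T x
step 2: stack=$ x T c e  input=e c x x $  — match e
step 3: stack=$ x T c  input=c x x $  — match c
step 4: stack=$ x T  input=x x $  — expand T ::= S x
step 5: stack=$ x x S  input=x x $  — expand S ::= λ
step 6: stack=$ x x  input=x x $  — match x
step 7: stack=$ x  input=x $  — match x
Accept reached after 7 steps.

7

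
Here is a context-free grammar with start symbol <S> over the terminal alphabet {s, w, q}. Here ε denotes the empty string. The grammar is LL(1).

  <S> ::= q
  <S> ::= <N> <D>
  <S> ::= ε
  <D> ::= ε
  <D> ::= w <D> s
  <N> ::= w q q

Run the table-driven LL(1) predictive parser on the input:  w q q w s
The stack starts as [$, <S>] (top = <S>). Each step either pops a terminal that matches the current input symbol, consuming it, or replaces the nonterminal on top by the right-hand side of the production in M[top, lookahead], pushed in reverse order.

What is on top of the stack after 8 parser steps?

s

step 1: stack=$ <S>  input=w q q w s $  — expand <S> ::= <N> <D>
step 2: stack=$ <D> <N>  input=w q q w s $  — expand <N> ::= w q q
step 3: stack=$ <D> q q w  input=w q q w s $  — match w
step 4: stack=$ <D> q q  input=q q w s $  — match q
step 5: stack=$ <D> q  input=q w s $  — match q
step 6: stack=$ <D>  input=w s $  — expand <D> ::= w <D> s
step 7: stack=$ s <D> w  input=w s $  — match w
step 8: stack=$ s <D>  input=s $  — expand <D> ::= ε
Stack after step 8: $ s (top = s).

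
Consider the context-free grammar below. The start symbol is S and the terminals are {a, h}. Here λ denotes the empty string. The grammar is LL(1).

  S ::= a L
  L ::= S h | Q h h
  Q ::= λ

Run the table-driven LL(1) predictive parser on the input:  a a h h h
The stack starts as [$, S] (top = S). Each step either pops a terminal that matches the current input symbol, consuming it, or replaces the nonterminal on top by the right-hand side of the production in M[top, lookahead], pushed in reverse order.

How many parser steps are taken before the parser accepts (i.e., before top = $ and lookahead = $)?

step 1: stack=$ S  input=a a h h h $  — expand S ::= a L
step 2: stack=$ L a  input=a a h h h $  — match a
step 3: stack=$ L  input=a h h h $  — expand L ::= S h
step 4: stack=$ h S  input=a h h h $  — expand S ::= a L
step 5: stack=$ h L a  input=a h h h $  — match a
step 6: stack=$ h L  input=h h h $  — expand L ::= Q h h
step 7: stack=$ h h h Q  input=h h h $  — expand Q ::= λ
step 8: stack=$ h h h  input=h h h $  — match h
step 9: stack=$ h h  input=h h $  — match h
step 10: stack=$ h  input=h $  — match h
Accept reached after 10 steps.

10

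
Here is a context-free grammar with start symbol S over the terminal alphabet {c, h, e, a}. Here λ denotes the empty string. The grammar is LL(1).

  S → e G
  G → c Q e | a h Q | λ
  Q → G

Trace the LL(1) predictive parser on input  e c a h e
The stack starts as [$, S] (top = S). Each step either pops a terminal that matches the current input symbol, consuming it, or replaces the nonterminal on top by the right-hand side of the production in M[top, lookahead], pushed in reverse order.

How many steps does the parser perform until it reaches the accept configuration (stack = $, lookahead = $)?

step 1: stack=$ S  input=e c a h e $  — expand S → e G
step 2: stack=$ G e  input=e c a h e $  — match e
step 3: stack=$ G  input=c a h e $  — expand G → c Q e
step 4: stack=$ e Q c  input=c a h e $  — match c
step 5: stack=$ e Q  input=a h e $  — expand Q → G
step 6: stack=$ e G  input=a h e $  — expand G → a h Q
step 7: stack=$ e Q h a  input=a h e $  — match a
step 8: stack=$ e Q h  input=h e $  — match h
step 9: stack=$ e Q  input=e $  — expand Q → G
step 10: stack=$ e G  input=e $  — expand G → λ
step 11: stack=$ e  input=e $  — match e
Accept reached after 11 steps.

11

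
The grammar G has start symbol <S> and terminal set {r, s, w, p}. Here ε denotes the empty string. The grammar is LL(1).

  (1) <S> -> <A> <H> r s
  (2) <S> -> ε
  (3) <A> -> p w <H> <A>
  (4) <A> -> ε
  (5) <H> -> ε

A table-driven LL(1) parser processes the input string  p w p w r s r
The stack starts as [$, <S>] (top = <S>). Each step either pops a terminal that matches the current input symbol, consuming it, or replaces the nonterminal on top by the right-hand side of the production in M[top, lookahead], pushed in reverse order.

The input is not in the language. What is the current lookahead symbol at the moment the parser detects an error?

      Stack                  Input            Action
   1  $ <S>                  p w p w r s r $  expand <S> -> <A> <H> r s
   2  $ s r <H> <A>          p w p w r s r $  expand <A> -> p w <H> <A>
   3  $ s r <H> <A> <H> w p  p w p w r s r $  match p
   4  $ s r <H> <A> <H> w    w p w r s r $    match w
   5  $ s r <H> <A> <H>      p w r s r $      expand <H> -> ε
   6  $ s r <H> <A>          p w r s r $      expand <A> -> p w <H> <A>
   7  $ s r <H> <A> <H> w p  p w r s r $      match p
   8  $ s r <H> <A> <H> w    w r s r $        match w
   9  $ s r <H> <A> <H>      r s r $          expand <H> -> ε
  10  $ s r <H> <A>          r s r $          expand <A> -> ε
  11  $ s r <H>              r s r $          expand <H> -> ε
  12  $ s r                  r s r $          match r
  13  $ s                    s r $            match s
  14  $                      r $              error: stack empty but input remains

r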